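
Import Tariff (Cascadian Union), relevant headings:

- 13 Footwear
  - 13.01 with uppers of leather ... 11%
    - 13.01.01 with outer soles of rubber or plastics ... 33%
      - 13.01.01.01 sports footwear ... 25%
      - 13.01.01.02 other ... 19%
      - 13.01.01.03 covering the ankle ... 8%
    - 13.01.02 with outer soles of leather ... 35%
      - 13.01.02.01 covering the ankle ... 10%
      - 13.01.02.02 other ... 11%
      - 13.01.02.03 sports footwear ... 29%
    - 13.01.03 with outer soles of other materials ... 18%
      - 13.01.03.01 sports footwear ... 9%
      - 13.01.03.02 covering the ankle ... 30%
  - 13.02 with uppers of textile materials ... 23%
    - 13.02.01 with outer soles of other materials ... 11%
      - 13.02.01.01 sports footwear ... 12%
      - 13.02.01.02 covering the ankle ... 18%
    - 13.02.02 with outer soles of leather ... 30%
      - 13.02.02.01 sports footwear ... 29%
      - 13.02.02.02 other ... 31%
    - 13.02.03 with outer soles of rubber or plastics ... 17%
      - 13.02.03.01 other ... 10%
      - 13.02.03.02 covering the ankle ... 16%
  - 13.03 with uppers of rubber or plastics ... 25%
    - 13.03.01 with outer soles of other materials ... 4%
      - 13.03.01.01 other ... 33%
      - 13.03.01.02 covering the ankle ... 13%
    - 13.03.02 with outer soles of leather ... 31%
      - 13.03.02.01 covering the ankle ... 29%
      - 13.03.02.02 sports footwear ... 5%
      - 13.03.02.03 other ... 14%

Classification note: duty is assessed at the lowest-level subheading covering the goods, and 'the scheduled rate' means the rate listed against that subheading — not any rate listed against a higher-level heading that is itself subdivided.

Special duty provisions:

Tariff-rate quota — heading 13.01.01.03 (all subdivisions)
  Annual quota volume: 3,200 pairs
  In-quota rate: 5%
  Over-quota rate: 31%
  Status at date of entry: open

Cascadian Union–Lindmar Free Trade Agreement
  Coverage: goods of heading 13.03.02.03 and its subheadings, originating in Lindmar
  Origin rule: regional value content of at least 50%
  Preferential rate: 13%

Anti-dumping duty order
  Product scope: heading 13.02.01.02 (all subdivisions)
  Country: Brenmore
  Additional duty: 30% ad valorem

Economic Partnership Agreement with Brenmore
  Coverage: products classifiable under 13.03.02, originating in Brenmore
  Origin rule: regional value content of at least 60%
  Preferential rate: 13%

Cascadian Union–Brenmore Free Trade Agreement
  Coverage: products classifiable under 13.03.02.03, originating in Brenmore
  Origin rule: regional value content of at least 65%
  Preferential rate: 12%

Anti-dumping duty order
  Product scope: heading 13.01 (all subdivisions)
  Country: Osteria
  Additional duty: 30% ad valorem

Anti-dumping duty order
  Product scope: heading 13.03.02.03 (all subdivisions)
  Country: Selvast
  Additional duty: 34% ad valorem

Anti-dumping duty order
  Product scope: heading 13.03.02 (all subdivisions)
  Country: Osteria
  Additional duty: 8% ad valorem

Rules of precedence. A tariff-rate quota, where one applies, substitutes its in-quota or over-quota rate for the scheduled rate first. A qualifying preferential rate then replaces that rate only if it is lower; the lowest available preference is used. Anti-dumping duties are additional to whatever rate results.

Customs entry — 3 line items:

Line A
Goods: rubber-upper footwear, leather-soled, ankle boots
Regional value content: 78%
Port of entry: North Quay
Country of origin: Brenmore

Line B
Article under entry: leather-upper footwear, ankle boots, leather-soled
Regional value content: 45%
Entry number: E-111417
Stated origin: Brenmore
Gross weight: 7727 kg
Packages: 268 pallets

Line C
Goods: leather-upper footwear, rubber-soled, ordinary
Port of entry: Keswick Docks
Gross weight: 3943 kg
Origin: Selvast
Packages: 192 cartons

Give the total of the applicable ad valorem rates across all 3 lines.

42%

Line A: rubber-upper → 13.03; leather-soled → 13.03.02; ankle boots → 13.03.02.01. Scheduled 29%. Brenmore agreement on 13.03.02: RVC ≥ 60% → 13% available; Brenmore agreement on 13.03.02.03: 13.03.02.01 not covered; preferential 13%. → 13%.
Line B: leather-upper → 13.01; leather-soled → 13.01.02; ankle boots → 13.01.02.01. Scheduled 10%. Brenmore agreement on 13.03.02: 13.01.02.01 not covered; Brenmore agreement on 13.03.02.03: 13.01.02.01 not covered. → 10%.
Line C: leather-upper → 13.01; rubber-soled → 13.01.01; ordinary → 13.01.01.02. Scheduled 19%. No special measure applies. → 19%.
Sum: 13% + 10% + 19% = 42%.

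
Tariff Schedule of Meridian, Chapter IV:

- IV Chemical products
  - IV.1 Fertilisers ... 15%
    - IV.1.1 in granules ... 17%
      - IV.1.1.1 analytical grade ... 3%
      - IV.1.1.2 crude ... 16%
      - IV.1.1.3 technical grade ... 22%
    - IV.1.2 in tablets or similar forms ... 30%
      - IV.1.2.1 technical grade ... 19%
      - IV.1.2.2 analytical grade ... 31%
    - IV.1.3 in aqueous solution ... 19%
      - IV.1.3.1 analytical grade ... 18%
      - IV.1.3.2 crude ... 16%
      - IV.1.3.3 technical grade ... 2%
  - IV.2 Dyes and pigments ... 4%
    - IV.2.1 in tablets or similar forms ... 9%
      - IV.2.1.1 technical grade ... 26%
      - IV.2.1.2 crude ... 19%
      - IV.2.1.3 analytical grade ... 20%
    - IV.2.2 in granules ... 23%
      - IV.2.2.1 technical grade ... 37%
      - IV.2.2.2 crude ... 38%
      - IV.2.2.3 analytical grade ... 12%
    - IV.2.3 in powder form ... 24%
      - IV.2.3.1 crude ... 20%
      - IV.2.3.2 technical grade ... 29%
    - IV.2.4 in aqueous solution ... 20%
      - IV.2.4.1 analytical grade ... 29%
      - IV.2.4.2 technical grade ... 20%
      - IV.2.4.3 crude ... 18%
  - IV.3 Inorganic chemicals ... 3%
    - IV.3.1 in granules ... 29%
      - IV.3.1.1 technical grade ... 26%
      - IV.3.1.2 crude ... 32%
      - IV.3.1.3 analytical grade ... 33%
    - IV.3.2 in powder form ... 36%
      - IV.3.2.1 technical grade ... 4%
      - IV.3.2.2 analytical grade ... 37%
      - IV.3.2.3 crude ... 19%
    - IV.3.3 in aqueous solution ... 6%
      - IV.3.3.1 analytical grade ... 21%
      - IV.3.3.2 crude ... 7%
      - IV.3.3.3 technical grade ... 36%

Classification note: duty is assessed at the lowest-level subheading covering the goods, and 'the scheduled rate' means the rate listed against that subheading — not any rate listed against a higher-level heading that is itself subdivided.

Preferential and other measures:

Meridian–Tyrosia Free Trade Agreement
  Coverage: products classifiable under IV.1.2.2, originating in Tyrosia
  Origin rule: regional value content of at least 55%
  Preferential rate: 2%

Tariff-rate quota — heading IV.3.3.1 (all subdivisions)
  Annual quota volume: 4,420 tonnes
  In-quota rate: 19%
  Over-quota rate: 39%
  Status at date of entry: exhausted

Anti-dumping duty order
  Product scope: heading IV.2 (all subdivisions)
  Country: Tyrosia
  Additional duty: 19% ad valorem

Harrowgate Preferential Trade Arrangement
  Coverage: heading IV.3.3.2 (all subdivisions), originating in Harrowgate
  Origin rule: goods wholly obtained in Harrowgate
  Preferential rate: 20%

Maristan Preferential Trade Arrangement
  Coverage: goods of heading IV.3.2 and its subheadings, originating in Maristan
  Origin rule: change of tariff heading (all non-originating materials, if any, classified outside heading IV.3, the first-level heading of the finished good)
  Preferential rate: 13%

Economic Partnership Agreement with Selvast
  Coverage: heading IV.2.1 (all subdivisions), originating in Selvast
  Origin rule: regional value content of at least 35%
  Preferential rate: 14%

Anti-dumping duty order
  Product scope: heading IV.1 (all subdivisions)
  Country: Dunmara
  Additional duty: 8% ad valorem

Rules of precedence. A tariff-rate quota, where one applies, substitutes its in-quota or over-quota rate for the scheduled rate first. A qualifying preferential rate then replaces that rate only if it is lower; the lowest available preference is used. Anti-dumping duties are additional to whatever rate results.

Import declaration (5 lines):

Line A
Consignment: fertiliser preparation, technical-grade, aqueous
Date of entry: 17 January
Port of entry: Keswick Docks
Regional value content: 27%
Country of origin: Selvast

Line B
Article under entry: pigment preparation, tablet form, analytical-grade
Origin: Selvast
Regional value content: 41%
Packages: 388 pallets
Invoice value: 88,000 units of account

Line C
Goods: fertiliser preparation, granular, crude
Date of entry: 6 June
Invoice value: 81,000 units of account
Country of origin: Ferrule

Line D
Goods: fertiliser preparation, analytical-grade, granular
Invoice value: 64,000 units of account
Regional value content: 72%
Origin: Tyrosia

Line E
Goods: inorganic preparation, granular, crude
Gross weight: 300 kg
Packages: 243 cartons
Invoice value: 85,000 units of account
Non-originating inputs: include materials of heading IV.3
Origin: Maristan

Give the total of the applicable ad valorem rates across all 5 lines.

67%

Line A: fertiliser → IV.1; aqueous → IV.1.3; technical-grade → IV.1.3.3. Scheduled 2%. Selvast agreement on IV.2.1: IV.1.3.3 not covered. → 2%.
Line B: pigment → IV.2; tablet form → IV.2.1; analytical-grade → IV.2.1.3. Scheduled 20%. Selvast agreement on IV.2.1: RVC ≥ 35% → 14% available; preferential 14%. → 14%.
Line C: fertiliser → IV.1; granular → IV.1.1; crude → IV.1.1.2. Scheduled 16%. No special measure applies. → 16%.
Line D: fertiliser → IV.1; granular → IV.1.1; analytical-grade → IV.1.1.1. Scheduled 3%. Tyrosia agreement on IV.1.2.2: IV.1.1.1 not covered. → 3%.
Line E: inorganic → IV.3; granular → IV.3.1; crude → IV.3.1.2. Scheduled 32%. Maristan agreement on IV.3.2: IV.3.1.2 not covered. → 32%.
Sum: 2% + 14% + 16% + 3% + 32% = 67%.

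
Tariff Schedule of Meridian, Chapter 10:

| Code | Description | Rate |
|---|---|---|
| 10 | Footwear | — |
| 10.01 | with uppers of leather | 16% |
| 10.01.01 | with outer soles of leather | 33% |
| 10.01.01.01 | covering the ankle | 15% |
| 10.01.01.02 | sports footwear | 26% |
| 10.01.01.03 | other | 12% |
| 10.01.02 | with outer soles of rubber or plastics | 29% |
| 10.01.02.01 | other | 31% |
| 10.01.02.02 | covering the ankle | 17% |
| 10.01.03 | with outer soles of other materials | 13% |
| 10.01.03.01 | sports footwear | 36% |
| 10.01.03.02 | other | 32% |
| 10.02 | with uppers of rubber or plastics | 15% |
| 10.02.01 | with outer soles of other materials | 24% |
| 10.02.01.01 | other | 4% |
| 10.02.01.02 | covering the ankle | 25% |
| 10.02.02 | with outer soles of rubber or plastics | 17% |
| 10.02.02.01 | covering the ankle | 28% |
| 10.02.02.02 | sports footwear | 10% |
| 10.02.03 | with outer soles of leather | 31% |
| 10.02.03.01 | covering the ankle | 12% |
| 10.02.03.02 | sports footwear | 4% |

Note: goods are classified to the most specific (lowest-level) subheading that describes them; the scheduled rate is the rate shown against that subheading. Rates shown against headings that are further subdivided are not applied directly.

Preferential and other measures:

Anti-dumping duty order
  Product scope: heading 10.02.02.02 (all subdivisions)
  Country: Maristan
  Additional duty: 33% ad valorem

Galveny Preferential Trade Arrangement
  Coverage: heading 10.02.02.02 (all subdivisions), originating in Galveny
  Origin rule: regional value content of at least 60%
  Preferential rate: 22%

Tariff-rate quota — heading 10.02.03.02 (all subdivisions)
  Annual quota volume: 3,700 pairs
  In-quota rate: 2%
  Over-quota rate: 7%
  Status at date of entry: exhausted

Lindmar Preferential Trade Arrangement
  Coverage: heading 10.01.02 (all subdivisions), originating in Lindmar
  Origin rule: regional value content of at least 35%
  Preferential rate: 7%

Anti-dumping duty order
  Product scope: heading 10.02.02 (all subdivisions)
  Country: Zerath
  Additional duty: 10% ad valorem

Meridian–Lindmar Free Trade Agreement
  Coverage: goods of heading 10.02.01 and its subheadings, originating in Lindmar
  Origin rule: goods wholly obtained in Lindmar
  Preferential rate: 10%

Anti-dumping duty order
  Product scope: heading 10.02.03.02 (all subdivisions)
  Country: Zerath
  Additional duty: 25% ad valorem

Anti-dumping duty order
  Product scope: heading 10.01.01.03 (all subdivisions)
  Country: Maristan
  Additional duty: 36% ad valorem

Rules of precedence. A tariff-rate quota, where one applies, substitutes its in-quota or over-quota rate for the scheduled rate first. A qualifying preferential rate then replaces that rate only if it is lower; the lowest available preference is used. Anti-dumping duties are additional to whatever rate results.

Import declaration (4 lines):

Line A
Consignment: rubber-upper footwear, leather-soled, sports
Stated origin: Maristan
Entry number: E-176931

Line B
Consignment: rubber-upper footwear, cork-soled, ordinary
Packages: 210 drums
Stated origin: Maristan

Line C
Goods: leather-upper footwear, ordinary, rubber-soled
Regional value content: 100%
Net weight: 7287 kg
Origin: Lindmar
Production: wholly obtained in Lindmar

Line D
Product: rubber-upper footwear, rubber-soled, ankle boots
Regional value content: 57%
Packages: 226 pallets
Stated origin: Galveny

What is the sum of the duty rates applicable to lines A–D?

Line A: rubber-upper → 10.02; leather-soled → 10.02.03; sports → 10.02.03.02. Scheduled 4%. quota on 10.02.03.02 exhausted → over-quota 7%. → 7%.
Line B: rubber-upper → 10.02; cork-soled → 10.02.01; ordinary → 10.02.01.01. Scheduled 4%. No special measure applies. → 4%.
Line C: leather-upper → 10.01; rubber-soled → 10.01.02; ordinary → 10.01.02.01. Scheduled 31%. Lindmar agreement on 10.01.02: RVC ≥ 35% → 7% available; Lindmar agreement on 10.02.01: 10.01.02.01 not covered; preferential 7%. → 7%.
Line D: rubber-upper → 10.02; rubber-soled → 10.02.02; ankle boots → 10.02.02.01. Scheduled 28%. Galveny agreement on 10.02.02.02: 10.02.02.01 not covered. → 28%.
Sum: 7% + 4% + 7% + 28% = 46%.

46%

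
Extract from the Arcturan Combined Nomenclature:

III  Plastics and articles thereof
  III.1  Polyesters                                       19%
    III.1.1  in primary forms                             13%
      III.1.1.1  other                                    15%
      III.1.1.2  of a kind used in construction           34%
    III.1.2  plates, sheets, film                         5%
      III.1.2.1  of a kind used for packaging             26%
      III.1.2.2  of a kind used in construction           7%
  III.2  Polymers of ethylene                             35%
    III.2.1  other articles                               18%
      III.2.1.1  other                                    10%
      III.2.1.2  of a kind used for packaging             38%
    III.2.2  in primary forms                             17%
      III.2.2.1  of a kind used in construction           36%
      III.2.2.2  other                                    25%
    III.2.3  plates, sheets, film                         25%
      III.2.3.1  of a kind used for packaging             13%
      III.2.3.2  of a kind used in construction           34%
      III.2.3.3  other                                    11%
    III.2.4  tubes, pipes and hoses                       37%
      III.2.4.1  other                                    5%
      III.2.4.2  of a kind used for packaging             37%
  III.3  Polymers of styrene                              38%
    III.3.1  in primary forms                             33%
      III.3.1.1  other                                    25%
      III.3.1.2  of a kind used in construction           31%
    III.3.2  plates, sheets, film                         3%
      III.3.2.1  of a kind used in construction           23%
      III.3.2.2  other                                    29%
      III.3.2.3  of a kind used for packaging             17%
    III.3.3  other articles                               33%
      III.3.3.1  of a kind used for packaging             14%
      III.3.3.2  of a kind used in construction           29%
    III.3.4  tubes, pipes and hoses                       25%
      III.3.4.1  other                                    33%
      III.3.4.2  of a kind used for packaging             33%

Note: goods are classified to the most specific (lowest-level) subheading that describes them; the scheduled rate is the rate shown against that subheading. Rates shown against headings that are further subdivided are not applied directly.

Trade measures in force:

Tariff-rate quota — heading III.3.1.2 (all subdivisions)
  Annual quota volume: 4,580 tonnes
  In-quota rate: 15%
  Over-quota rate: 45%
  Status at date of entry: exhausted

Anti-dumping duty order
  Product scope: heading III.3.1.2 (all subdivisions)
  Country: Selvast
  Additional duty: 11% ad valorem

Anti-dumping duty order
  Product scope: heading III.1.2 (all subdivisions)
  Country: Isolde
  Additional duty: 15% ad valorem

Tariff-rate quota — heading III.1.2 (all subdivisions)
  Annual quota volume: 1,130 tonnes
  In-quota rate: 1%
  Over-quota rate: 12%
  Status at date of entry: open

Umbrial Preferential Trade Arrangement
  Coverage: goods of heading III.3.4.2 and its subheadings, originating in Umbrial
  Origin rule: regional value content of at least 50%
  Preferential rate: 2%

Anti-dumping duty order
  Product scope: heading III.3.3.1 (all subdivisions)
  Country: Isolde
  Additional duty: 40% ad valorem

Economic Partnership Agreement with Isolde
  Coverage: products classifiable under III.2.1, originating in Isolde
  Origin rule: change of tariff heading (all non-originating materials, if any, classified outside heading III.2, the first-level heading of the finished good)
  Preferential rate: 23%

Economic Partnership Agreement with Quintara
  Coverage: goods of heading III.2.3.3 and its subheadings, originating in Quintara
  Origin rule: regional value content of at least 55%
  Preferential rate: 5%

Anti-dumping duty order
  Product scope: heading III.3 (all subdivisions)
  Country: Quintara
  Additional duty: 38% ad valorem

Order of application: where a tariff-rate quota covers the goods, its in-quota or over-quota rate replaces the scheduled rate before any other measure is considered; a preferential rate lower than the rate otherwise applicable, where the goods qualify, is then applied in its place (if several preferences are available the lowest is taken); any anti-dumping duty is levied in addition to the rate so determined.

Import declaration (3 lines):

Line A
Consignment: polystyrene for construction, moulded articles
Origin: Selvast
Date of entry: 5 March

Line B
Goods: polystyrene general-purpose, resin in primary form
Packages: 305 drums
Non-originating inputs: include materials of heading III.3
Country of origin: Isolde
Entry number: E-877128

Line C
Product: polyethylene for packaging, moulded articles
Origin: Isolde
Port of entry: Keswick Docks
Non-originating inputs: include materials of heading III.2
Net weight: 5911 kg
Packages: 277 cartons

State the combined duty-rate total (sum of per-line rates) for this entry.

Line A: polystyrene → III.3; moulded articles → III.3.3; for construction → III.3.3.2. Scheduled 29%. No special measure applies. → 29%.
Line B: polystyrene → III.3; resin in primary form → III.3.1; general-purpose → III.3.1.1. Scheduled 25%. Isolde agreement on III.2.1: III.3.1.1 not covered. → 25%.
Line C: polyethylene → III.2; moulded articles → III.2.1; for packaging → III.2.1.2. Scheduled 38%. Isolde agreement on III.2.1: CTH not met. → 38%.
Sum: 29% + 25% + 38% = 92%.

92%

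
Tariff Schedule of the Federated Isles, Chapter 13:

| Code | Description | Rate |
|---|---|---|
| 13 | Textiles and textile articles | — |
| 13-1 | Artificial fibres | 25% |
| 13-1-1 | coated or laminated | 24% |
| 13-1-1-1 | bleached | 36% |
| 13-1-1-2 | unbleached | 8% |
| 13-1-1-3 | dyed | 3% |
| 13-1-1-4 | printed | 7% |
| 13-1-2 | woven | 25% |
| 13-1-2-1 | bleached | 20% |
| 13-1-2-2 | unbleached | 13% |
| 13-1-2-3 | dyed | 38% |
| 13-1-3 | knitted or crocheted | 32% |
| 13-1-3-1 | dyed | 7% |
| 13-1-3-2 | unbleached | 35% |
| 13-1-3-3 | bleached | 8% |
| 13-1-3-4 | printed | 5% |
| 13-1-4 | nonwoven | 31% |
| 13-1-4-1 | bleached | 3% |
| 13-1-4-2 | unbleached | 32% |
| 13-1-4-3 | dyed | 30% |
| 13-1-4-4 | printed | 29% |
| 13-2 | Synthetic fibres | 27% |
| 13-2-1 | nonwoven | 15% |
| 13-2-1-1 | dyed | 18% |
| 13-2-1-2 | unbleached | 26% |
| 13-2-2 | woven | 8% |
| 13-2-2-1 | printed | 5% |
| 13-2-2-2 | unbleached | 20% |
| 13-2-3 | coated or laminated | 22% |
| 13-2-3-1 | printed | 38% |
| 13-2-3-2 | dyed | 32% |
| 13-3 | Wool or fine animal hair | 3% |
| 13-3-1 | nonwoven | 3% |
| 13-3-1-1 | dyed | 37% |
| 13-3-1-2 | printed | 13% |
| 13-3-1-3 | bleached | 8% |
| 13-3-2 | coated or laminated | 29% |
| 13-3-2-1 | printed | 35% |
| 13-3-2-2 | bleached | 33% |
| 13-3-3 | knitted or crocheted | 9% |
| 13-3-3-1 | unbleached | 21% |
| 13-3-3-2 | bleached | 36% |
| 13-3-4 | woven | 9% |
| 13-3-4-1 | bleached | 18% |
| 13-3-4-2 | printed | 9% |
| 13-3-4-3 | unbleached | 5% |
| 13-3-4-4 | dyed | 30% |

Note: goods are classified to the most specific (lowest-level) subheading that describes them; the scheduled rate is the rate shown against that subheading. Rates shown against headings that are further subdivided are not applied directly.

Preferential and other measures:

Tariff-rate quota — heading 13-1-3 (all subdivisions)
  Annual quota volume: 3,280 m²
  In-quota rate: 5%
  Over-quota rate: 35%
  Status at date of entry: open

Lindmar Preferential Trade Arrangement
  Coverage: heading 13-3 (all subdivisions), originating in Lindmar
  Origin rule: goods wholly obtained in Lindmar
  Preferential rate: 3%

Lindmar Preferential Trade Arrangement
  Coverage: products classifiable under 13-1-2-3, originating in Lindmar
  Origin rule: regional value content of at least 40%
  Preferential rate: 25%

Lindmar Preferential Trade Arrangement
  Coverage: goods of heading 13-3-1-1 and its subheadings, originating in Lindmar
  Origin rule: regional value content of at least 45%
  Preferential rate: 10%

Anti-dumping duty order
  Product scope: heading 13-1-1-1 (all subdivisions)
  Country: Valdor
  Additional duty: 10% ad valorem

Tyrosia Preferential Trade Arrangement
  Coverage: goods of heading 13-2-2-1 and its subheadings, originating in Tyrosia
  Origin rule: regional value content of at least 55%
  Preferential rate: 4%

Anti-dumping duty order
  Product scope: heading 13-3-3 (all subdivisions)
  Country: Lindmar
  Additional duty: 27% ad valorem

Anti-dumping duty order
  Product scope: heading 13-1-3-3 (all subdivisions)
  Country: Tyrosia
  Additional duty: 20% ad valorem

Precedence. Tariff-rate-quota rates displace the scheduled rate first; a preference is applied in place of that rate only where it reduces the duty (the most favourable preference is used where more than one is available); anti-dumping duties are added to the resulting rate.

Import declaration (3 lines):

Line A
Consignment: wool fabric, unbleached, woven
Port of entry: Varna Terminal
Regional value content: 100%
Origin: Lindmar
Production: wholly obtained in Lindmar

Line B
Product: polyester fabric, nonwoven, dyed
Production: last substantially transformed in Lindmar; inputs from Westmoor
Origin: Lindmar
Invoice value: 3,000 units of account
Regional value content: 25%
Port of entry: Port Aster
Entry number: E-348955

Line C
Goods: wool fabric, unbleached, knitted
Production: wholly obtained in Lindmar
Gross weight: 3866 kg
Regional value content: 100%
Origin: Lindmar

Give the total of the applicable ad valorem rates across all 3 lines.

Line A: wool → 13-3; woven → 13-3-4; unbleached → 13-3-4-3. Scheduled 5%. Lindmar agreement on 13-3: wholly obtained → 3% available; Lindmar agreement on 13-1-2-3: 13-3-4-3 not covered; Lindmar agreement on 13-3-1-1: 13-3-4-3 not covered; preferential 3%. → 3%.
Line B: polyester → 13-2; nonwoven → 13-2-1; dyed → 13-2-1-1. Scheduled 18%. Lindmar agreement on 13-3: 13-2-1-1 not covered; Lindmar agreement on 13-1-2-3: 13-2-1-1 not covered; Lindmar agreement on 13-3-1-1: 13-2-1-1 not covered. → 18%.
Line C: wool → 13-3; knitted → 13-3-3; unbleached → 13-3-3-1. Scheduled 21%. Lindmar agreement on 13-3: wholly obtained → 3% available; Lindmar agreement on 13-1-2-3: 13-3-3-1 not covered; Lindmar agreement on 13-3-1-1: 13-3-3-1 not covered; preferential 3%; anti-dumping (Lindmar, 13-3-3): +27%; total 3% + 27% = 30%. → 30%.
Sum: 3% + 18% + 30% = 51%.

51%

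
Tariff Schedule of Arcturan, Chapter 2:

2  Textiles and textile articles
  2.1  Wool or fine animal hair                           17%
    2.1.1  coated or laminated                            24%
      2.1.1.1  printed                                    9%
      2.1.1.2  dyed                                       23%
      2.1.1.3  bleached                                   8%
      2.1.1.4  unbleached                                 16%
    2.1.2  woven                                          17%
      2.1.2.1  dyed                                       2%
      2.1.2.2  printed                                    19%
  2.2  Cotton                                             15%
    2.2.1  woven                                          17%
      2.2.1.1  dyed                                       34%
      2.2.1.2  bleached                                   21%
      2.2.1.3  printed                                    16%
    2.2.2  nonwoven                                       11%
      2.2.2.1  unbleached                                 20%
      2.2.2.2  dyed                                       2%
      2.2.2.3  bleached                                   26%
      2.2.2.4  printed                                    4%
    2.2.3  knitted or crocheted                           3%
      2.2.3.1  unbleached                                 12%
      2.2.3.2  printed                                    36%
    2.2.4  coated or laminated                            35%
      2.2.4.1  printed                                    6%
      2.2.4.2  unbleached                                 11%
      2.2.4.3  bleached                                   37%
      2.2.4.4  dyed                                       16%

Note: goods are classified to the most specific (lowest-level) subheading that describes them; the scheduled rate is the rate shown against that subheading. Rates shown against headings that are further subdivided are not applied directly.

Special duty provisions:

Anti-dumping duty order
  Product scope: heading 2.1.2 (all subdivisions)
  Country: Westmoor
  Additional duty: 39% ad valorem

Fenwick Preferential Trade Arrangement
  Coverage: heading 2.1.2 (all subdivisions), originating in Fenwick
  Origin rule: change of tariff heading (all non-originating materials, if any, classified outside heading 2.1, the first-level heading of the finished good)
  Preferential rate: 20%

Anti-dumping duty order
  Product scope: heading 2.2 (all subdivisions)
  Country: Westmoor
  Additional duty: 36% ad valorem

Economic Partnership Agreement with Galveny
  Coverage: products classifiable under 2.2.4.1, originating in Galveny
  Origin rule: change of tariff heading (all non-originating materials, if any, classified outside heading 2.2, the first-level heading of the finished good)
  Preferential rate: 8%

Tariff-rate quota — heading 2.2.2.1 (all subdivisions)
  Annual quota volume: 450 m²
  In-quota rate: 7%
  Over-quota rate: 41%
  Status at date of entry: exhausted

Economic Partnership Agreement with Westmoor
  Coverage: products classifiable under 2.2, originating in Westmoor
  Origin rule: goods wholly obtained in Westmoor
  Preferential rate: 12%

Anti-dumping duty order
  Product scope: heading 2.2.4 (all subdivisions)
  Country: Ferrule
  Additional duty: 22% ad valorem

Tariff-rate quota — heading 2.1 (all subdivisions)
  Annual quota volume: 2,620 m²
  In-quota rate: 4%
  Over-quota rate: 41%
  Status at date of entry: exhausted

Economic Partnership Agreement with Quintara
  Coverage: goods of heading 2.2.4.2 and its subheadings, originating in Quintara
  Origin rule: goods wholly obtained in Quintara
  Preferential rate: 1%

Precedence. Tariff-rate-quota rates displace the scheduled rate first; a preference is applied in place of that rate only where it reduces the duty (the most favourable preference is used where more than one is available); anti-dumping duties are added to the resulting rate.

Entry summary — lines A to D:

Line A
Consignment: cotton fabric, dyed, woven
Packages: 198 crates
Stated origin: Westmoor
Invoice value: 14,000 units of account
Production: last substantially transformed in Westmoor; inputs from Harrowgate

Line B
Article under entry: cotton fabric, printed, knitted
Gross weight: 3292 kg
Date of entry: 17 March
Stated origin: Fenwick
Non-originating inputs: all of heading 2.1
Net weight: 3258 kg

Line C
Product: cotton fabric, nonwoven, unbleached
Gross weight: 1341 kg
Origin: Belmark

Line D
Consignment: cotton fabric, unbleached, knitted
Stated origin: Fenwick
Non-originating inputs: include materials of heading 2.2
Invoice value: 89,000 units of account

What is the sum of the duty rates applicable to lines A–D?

Line A: cotton → 2.2; woven → 2.2.1; dyed → 2.2.1.1. Scheduled 34%. Westmoor agreement on 2.2: not wholly obtained; anti-dumping (Westmoor, 2.2): +36%; total 34% + 36% = 70%. → 70%.
Line B: cotton → 2.2; knitted → 2.2.3; printed → 2.2.3.2. Scheduled 36%. Fenwick agreement on 2.1.2: 2.2.3.2 not covered. → 36%.
Line C: cotton → 2.2; nonwoven → 2.2.2; unbleached → 2.2.2.1. Scheduled 20%. quota on 2.2.2.1 exhausted → over-quota 41%. → 41%.
Line D: cotton → 2.2; knitted → 2.2.3; unbleached → 2.2.3.1. Scheduled 12%. Fenwick agreement on 2.1.2: 2.2.3.1 not covered. → 12%.
Sum: 70% + 36% + 41% + 12% = 159%.

159%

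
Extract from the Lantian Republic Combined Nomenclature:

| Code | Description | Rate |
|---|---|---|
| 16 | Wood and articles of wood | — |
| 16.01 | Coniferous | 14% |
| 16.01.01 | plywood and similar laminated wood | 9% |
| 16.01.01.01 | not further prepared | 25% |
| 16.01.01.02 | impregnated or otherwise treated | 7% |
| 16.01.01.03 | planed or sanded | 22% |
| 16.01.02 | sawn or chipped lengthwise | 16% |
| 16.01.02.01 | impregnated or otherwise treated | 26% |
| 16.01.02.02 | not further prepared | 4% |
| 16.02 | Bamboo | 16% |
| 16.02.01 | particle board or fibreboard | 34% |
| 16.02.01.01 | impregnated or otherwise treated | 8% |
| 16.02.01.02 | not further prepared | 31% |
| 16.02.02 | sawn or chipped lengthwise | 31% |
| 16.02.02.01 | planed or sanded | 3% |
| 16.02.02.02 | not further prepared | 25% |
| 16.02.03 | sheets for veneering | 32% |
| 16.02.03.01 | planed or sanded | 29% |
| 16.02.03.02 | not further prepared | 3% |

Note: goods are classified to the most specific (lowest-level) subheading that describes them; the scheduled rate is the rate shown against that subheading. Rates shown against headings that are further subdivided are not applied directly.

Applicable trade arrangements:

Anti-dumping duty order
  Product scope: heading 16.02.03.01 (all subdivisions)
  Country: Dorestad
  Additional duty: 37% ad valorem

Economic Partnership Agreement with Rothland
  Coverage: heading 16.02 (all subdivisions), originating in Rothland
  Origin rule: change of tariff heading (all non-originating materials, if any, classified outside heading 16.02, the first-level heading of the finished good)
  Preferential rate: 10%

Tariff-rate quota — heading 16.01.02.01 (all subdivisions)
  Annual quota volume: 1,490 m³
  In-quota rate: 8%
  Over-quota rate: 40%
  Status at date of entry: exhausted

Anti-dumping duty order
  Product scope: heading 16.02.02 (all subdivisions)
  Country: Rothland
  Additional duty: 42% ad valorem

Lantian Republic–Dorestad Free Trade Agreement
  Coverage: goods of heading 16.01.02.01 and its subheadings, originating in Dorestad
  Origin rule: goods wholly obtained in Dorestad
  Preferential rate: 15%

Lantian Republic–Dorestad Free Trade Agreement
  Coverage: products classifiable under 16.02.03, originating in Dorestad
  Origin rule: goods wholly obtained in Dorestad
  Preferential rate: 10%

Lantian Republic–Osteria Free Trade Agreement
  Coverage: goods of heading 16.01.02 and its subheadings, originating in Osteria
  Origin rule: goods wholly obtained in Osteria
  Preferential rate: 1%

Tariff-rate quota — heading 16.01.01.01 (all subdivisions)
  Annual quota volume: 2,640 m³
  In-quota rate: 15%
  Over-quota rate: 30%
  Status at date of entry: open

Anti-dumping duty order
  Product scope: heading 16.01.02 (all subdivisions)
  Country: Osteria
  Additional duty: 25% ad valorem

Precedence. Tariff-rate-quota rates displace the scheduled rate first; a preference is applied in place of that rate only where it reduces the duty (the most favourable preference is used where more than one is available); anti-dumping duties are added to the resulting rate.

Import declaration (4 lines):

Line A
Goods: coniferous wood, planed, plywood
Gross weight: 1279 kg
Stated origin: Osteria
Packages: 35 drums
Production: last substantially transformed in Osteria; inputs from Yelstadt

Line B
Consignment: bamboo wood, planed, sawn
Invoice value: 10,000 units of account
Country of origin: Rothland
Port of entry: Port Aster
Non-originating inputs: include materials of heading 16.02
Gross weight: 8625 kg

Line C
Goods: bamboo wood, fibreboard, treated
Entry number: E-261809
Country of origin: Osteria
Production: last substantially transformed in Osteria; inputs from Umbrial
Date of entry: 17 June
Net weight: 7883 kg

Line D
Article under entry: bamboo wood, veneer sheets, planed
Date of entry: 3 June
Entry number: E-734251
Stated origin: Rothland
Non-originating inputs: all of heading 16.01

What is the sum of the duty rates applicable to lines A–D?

Line A: coniferous → 16.01; plywood → 16.01.01; planed → 16.01.01.03. Scheduled 22%. Osteria agreement on 16.01.02: 16.01.01.03 not covered. → 22%.
Line B: bamboo → 16.02; sawn → 16.02.02; planed → 16.02.02.01. Scheduled 3%. Rothland agreement on 16.02: CTH not met; anti-dumping (Rothland, 16.02.02): +42%; total 3% + 42% = 45%. → 45%.
Line C: bamboo → 16.02; fibreboard → 16.02.01; treated → 16.02.01.01. Scheduled 8%. Osteria agreement on 16.01.02: 16.02.01.01 not covered. → 8%.
Line D: bamboo → 16.02; veneer sheets → 16.02.03; planed → 16.02.03.01. Scheduled 29%. Rothland agreement on 16.02: CTH met → 10% available; preferential 10%. → 10%.
Sum: 22% + 45% + 8% + 10% = 85%.

85%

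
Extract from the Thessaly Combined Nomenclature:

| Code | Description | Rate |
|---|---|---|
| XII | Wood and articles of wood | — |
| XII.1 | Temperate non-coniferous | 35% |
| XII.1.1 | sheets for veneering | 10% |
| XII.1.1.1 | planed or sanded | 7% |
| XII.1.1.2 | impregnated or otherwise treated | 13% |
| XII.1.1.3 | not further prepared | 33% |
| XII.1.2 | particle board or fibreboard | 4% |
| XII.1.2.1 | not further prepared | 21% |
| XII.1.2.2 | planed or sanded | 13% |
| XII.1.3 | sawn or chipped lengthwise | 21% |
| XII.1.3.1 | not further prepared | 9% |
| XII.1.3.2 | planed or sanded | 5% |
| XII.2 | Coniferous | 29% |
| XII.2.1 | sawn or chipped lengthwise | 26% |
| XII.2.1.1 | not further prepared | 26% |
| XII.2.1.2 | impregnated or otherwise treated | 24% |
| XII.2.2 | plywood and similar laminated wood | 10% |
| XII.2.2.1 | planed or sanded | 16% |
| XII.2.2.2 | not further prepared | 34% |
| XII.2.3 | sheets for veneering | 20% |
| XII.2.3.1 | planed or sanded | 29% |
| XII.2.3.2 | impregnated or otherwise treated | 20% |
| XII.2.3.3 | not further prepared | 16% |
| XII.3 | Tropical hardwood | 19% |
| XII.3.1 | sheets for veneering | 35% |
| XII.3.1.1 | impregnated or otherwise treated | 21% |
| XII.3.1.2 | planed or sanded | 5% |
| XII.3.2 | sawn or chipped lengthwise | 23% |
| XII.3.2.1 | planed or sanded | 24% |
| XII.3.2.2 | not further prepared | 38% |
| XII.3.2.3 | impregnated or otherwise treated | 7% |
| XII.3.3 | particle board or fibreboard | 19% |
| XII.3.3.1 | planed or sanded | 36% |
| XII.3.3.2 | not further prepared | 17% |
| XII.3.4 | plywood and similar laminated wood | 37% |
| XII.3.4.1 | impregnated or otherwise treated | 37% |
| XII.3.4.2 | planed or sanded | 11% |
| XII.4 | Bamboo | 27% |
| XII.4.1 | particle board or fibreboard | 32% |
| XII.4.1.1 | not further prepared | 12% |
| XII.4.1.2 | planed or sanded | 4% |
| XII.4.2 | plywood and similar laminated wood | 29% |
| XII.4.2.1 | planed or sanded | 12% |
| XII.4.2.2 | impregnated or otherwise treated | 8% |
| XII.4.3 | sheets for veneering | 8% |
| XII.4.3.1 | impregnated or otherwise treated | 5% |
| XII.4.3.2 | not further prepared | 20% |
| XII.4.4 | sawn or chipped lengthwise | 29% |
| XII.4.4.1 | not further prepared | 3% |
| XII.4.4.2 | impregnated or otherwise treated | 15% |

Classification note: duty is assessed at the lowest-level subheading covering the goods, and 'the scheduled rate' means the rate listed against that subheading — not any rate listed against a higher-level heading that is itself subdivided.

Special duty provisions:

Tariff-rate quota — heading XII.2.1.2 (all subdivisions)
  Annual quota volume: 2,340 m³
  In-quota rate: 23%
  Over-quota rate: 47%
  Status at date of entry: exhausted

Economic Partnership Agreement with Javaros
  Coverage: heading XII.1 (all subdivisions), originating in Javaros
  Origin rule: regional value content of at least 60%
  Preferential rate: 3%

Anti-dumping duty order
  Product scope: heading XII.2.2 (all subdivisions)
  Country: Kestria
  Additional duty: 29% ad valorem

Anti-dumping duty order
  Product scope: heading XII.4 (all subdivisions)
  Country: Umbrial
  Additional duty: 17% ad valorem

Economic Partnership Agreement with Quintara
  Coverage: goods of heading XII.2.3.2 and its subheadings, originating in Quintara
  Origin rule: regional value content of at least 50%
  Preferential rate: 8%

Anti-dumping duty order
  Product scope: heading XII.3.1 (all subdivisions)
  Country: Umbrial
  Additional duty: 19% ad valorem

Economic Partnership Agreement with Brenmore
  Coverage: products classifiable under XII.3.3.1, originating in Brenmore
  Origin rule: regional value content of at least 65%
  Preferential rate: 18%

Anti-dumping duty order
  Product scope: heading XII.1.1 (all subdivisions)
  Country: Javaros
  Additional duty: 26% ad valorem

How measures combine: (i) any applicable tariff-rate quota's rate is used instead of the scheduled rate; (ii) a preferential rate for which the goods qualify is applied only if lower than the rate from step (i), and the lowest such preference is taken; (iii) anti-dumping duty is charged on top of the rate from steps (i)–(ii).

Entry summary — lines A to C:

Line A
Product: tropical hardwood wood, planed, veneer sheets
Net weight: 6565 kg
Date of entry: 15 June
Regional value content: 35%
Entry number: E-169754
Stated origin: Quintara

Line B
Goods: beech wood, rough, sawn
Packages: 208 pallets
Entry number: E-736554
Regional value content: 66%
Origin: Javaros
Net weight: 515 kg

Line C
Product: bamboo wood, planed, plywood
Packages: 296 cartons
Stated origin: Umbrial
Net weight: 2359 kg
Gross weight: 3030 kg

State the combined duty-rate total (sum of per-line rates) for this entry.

37%

Line A: tropical hardwood → XII.3; veneer sheets → XII.3.1; planed → XII.3.1.2. Scheduled 5%. Quintara agreement on XII.2.3.2: XII.3.1.2 not covered. → 5%.
Line B: beech → XII.1; sawn → XII.1.3; rough → XII.1.3.1. Scheduled 9%. Javaros agreement on XII.1: RVC ≥ 60% → 3% available; preferential 3%. → 3%.
Line C: bamboo → XII.4; plywood → XII.4.2; planed → XII.4.2.1. Scheduled 12%. anti-dumping (Umbrial, XII.4): +17%; total 12% + 17% = 29%. → 29%.
Sum: 5% + 3% + 29% = 37%.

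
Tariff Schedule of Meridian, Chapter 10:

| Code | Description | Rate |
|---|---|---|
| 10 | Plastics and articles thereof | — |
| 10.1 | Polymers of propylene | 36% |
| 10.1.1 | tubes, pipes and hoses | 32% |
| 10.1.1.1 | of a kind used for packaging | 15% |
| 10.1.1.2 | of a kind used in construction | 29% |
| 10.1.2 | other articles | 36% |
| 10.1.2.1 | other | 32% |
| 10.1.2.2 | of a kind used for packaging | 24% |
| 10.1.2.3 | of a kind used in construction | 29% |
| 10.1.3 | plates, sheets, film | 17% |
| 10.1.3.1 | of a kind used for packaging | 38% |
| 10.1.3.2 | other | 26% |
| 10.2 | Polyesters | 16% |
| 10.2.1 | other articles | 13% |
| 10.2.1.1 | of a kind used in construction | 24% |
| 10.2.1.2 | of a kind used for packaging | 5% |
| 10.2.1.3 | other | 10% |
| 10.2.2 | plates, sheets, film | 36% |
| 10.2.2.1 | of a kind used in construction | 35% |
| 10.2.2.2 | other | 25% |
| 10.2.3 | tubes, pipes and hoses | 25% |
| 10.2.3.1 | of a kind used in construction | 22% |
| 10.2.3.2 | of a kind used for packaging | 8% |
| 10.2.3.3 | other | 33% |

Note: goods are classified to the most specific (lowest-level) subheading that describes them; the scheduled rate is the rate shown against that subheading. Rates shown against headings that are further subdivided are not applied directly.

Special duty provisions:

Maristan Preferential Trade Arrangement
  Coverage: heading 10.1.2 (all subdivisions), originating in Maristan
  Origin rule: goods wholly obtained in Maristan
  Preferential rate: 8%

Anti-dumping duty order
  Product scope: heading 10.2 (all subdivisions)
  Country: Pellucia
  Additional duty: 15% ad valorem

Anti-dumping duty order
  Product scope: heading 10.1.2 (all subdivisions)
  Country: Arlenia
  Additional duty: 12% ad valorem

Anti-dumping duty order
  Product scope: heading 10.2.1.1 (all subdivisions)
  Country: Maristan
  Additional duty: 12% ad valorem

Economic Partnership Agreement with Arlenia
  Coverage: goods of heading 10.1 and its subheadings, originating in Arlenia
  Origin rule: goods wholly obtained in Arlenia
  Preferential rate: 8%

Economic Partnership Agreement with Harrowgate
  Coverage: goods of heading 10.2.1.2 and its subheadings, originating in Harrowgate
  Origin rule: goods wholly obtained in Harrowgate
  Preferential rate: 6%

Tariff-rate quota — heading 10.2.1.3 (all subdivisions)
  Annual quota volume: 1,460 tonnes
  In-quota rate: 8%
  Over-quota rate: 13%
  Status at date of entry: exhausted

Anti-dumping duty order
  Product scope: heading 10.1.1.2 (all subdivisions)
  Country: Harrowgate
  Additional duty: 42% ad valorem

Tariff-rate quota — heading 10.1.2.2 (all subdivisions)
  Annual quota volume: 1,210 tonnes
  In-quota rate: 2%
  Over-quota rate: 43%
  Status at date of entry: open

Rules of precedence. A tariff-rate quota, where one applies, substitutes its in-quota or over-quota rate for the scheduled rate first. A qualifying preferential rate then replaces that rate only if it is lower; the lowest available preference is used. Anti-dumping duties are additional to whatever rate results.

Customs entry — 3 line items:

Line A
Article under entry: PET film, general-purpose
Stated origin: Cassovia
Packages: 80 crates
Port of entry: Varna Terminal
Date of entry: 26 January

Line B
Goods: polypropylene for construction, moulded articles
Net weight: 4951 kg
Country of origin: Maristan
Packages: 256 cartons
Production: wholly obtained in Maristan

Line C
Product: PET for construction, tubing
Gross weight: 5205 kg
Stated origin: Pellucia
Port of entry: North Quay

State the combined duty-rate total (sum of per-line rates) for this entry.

Line A: PET → 10.2; film → 10.2.2; general-purpose → 10.2.2.2. Scheduled 25%. No special measure applies. → 25%.
Line B: polypropylene → 10.1; moulded articles → 10.1.2; for construction → 10.1.2.3. Scheduled 29%. Maristan agreement on 10.1.2: wholly obtained → 8% available; preferential 8%. → 8%.
Line C: PET → 10.2; tubing → 10.2.3; for construction → 10.2.3.1. Scheduled 22%. anti-dumping (Pellucia, 10.2): +15%; total 22% + 15% = 37%. → 37%.
Sum: 25% + 8% + 37% = 70%.

70%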